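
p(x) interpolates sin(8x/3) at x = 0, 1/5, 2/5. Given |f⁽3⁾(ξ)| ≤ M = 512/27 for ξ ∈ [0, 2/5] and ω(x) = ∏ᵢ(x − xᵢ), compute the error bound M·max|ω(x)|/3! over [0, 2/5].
512*sqrt(3)/91125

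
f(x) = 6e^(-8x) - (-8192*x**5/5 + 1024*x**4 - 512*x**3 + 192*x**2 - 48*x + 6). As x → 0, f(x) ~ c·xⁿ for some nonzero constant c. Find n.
6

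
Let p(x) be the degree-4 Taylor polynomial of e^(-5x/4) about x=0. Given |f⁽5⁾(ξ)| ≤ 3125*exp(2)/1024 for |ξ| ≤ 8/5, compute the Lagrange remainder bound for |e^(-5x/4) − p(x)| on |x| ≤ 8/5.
4*exp(2)/15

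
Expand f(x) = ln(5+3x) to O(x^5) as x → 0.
log(5) + 3*x/5 - 9*x**2/50 + 9*x**3/125 - 81*x**4/2500 + O(x**5)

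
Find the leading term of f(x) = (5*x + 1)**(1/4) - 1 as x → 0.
5*x/4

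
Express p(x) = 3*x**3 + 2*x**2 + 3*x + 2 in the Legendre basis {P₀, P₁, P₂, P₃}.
(8/3)P₀ + (24/5)P₁ + (4/3)P₂ + (6/5)P₃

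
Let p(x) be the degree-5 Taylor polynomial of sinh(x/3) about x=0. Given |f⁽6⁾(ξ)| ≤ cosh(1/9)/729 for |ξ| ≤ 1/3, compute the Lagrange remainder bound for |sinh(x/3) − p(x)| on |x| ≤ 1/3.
cosh(1/9)/382637520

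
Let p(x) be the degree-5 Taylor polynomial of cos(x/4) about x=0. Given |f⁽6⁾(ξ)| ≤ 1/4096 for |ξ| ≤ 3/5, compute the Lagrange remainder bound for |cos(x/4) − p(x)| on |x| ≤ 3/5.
81/5120000000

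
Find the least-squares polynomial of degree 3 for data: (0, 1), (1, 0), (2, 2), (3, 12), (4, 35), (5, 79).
19/21 + (10/63)x + (-149/84)x² + (35/36)x³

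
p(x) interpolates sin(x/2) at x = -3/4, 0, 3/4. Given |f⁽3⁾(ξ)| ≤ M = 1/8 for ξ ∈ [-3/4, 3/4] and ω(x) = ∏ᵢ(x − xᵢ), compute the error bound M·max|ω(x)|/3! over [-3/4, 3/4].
sqrt(3)/512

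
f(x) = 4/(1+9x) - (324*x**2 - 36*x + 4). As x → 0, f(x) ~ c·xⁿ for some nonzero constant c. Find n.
3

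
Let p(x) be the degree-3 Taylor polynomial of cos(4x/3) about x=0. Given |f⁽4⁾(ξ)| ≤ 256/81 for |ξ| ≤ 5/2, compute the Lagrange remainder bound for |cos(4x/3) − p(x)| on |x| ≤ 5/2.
1250/243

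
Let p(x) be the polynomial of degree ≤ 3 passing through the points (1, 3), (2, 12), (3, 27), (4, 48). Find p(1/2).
3/4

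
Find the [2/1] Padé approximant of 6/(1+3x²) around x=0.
6 - 18*x**2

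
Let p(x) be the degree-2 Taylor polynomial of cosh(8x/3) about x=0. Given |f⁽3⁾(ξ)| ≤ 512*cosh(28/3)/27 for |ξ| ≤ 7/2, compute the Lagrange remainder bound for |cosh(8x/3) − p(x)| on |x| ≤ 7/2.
10976*cosh(28/3)/81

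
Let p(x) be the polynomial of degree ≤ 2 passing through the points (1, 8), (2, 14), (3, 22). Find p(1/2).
23/4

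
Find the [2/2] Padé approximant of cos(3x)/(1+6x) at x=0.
(-129*x**2/28 + x/7 + 1)/(3*x**2/4 + 43*x/7 + 1)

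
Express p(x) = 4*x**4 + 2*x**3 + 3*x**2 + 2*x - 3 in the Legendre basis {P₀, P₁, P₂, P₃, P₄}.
(-6/5)P₀ + (16/5)P₁ + (30/7)P₂ + (4/5)P₃ + (32/35)P₄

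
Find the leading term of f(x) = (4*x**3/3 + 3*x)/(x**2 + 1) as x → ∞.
4*x/3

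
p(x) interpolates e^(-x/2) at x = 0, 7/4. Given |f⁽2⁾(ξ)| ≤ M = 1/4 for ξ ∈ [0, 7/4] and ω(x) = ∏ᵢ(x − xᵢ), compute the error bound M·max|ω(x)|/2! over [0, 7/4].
49/512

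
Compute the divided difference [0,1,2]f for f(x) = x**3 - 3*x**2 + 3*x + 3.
0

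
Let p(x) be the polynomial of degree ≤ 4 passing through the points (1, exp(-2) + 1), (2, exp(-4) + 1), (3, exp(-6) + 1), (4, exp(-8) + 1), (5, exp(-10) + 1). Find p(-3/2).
(-8580*exp(6) - 5460*exp(2) + 1155 + 10010*exp(4) + 128*exp(10) + 3003*exp(8))*exp(-10)/128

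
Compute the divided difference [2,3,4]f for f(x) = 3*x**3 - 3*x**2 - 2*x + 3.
24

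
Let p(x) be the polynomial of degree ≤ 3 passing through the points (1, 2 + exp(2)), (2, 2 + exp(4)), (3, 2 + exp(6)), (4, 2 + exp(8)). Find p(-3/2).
-105*exp(8)/16 - 495*exp(4)/16 + 2 + 231*exp(2)/16 + 385*exp(6)/16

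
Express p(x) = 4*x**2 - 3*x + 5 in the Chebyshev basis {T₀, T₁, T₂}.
(7)T₀ + (-3)T₁ + (2)T₂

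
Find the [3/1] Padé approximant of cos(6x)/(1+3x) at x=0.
(18*x**3 - 12*x**2 - 2*x + 1)/(x + 1)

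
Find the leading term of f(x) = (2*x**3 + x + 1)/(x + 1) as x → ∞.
2*x**2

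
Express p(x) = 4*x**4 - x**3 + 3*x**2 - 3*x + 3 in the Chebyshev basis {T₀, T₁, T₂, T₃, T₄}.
(6)T₀ + (-15/4)T₁ + (7/2)T₂ + (-1/4)T₃ + (1/2)T₄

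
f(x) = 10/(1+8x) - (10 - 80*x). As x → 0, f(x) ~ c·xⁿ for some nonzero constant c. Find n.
2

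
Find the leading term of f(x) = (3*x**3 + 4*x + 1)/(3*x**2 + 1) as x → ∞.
x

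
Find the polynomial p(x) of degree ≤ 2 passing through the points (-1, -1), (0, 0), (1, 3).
x**2 + 2*x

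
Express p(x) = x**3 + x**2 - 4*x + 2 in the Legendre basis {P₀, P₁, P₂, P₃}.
(7/3)P₀ + (-17/5)P₁ + (2/3)P₂ + (2/5)P₃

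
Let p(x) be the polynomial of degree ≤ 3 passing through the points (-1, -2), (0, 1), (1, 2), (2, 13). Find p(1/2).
1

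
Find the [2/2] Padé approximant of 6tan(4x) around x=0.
24*x/(1 - 16*x**2/3)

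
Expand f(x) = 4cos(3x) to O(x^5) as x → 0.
4 - 18*x**2 + 27*x**4/2 + O(x**5)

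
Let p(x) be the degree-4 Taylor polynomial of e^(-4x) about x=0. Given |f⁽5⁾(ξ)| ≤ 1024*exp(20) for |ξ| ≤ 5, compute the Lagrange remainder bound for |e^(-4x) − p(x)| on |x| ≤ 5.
80000*exp(20)/3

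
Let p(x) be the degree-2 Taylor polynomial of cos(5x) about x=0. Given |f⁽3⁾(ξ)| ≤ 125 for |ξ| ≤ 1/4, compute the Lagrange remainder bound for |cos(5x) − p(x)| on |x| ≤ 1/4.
125/384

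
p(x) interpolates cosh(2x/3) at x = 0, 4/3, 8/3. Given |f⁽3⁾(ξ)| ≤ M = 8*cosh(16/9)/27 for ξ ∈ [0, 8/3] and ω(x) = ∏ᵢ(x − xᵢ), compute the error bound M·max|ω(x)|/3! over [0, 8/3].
512*sqrt(3)*cosh(16/9)/19683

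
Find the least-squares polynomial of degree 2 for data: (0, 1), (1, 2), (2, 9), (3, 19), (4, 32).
23/35 + (13/70)x + (27/14)x²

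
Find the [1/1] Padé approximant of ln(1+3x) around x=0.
3*x/(3*x/2 + 1)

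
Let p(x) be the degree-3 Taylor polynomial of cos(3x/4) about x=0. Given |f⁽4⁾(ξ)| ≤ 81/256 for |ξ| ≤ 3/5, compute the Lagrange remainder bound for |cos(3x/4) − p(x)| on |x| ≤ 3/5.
2187/1280000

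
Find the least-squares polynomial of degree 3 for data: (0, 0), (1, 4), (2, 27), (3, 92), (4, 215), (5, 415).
23/126 + (-839/756)x + (295/252)x² + (169/54)x³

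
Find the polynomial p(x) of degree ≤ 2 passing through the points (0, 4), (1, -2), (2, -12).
-2*x**2 - 4*x + 4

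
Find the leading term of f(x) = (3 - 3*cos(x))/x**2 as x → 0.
3/2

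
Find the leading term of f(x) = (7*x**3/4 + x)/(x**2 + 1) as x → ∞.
7*x/4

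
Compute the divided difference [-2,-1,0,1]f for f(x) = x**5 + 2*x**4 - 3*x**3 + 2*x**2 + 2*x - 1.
-2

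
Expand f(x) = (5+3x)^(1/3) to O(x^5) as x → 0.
5**(1/3) + 5**(1/3)*x/5 - 5**(1/3)*x**2/25 + 5**(1/3)*x**3/75 - 2*5**(1/3)*x**4/375 + O(x**5)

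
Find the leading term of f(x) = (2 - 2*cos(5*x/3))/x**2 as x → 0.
25/9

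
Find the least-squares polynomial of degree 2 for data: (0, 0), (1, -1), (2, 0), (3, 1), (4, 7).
1/5 + (-12/5)x + x²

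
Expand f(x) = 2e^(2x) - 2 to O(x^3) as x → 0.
4*x + 4*x**2 + O(x**3)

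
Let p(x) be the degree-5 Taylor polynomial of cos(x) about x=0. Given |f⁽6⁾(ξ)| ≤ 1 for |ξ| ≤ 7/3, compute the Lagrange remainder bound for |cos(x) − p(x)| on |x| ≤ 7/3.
117649/524880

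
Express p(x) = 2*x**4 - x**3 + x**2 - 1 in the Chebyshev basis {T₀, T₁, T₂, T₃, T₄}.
(1/4)T₀ + (-3/4)T₁ + (3/2)T₂ + (-1/4)T₃ + (1/4)T₄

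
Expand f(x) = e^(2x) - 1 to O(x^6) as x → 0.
2*x + 2*x**2 + 4*x**3/3 + 2*x**4/3 + 4*x**5/15 + O(x**6)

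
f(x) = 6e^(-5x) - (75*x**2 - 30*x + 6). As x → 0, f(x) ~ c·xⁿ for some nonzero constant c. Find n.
3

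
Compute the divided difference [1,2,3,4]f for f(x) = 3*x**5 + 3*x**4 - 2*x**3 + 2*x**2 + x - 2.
223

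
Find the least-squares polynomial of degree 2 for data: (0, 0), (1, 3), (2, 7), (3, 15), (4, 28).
3/7 + (-2/35)x + (12/7)x²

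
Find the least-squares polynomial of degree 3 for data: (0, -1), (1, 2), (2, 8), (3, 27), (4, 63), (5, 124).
-8/9 + (472/189)x + (-145/126)x² + (61/54)x³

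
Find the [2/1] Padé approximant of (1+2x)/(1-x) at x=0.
(2*x + 1)/(1 - x)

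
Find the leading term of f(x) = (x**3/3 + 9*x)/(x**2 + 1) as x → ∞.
x/3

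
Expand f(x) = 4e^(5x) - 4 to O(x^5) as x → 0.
20*x + 50*x**2 + 250*x**3/3 + 625*x**4/6 + O(x**5)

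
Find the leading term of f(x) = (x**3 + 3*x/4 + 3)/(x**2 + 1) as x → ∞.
x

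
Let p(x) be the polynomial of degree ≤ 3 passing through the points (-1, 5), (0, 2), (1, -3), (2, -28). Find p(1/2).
7/8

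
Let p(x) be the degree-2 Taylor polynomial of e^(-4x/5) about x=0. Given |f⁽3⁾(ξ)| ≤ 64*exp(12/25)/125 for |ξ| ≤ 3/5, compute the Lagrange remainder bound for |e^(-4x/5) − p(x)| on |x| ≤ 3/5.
288*exp(12/25)/15625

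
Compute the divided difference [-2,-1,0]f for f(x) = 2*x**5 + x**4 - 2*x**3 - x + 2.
-17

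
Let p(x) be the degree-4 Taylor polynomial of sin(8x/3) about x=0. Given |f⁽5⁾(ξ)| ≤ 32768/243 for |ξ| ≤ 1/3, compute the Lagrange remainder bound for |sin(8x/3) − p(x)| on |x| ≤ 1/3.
4096/885735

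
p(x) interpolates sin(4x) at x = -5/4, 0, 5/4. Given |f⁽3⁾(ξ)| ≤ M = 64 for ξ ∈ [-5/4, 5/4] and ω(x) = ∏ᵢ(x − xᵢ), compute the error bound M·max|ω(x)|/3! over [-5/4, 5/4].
125*sqrt(3)/27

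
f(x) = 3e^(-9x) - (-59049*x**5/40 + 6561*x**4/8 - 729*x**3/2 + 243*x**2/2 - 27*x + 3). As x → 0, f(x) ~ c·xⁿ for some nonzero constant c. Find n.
6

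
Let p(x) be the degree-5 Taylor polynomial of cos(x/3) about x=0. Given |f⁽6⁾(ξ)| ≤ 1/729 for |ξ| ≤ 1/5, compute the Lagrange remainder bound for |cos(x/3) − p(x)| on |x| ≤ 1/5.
1/8201250000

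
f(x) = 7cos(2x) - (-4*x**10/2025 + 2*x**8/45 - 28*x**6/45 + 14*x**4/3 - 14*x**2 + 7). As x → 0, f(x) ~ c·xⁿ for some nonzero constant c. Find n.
12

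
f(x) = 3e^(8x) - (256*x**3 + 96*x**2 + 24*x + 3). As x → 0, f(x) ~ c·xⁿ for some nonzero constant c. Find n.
4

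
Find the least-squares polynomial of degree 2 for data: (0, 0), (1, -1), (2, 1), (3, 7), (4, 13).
-8/35 + (-61/35)x + (9/7)x²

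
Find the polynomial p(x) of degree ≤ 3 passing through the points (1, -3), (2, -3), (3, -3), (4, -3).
-3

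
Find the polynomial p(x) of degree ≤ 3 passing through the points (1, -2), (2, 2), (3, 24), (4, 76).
2*x**3 - 3*x**2 - x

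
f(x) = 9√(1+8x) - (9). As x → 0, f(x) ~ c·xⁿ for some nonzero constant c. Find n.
1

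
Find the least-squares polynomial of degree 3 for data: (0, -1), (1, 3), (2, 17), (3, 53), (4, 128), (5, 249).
-37/42 + (691/252)x + (-26/21)x² + (77/36)x³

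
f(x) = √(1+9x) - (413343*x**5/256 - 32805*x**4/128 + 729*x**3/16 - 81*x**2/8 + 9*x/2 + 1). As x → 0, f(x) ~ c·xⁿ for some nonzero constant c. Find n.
6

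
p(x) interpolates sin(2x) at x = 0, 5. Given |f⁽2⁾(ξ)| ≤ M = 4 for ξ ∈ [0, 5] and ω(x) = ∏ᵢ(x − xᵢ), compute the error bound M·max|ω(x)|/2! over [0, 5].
25/2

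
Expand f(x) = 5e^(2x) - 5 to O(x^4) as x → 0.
10*x + 10*x**2 + 20*x**3/3 + O(x**4)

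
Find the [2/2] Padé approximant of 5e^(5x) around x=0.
(125*x**2/12 + 25*x/2 + 5)/(25*x**2/12 - 5*x/2 + 1)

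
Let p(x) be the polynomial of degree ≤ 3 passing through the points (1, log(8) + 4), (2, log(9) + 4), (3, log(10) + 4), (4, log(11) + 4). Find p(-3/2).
log(8796093022208000000000000000000000000*11**(7/16)*2**(3/8)*3**(1/8)*5**(1/16)/7434753751774828978684709077223679339) + 4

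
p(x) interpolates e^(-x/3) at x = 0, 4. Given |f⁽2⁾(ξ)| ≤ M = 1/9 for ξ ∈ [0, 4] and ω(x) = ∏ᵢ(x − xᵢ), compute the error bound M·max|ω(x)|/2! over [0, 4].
2/9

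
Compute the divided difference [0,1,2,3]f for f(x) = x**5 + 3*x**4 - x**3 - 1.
42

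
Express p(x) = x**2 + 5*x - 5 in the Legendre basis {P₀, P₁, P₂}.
(-14/3)P₀ + (5)P₁ + (2/3)P₂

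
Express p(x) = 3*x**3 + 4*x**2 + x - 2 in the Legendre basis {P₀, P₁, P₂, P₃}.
(-2/3)P₀ + (14/5)P₁ + (8/3)P₂ + (6/5)P₃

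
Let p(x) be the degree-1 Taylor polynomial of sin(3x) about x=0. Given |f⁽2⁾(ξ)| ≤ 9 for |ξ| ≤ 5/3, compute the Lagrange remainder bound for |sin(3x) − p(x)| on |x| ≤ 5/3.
25/2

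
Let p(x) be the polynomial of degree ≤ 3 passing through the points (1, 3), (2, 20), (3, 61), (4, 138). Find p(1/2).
-1/4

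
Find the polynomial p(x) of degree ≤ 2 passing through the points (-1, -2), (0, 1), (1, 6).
x**2 + 4*x + 1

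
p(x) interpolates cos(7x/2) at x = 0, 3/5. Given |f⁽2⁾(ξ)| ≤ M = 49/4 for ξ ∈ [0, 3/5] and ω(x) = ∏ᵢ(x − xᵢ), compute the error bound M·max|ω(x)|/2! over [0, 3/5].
441/800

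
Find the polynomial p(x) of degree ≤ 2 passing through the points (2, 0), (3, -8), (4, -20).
-2*x**2 + 2*x + 4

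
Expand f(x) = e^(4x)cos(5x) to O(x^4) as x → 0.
1 + 4*x - 9*x**2/2 - 118*x**3/3 + O(x**4)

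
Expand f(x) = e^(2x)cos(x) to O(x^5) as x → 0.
1 + 2*x + 3*x**2/2 + x**3/3 - 7*x**4/24 + O(x**5)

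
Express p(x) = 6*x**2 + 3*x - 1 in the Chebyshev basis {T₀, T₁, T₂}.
(2)T₀ + (3)T₁ + (3)T₂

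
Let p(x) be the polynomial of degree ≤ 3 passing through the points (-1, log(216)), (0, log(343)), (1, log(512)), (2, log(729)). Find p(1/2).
log(112*2**(7/8)*3**(7/16)*7**(11/16)/3)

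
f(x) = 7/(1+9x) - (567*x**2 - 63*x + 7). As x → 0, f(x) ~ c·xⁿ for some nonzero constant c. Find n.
3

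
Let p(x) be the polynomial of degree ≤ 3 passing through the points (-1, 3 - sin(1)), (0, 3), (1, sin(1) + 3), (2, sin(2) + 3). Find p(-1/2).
-5*sin(1)/8 + sin(2)/16 + 3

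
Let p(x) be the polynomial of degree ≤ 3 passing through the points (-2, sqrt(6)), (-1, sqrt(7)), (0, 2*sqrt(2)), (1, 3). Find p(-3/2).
-5*sqrt(2)/8 + 3/16 + 5*sqrt(6)/16 + 15*sqrt(7)/16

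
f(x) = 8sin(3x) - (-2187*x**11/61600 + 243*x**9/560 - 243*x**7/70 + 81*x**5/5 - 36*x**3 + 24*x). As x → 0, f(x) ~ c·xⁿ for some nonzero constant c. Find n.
13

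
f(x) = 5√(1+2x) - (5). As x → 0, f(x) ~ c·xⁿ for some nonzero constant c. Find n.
1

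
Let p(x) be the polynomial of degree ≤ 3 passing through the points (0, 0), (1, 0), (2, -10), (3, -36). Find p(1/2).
7/8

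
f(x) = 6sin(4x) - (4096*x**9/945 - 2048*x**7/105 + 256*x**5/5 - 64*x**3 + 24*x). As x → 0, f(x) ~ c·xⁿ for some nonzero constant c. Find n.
11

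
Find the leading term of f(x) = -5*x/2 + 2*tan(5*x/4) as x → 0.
125*x**3/96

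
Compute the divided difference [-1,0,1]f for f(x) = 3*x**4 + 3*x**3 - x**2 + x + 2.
2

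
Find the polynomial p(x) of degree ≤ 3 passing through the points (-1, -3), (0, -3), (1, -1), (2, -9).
-2*x**3 + x**2 + 3*x - 3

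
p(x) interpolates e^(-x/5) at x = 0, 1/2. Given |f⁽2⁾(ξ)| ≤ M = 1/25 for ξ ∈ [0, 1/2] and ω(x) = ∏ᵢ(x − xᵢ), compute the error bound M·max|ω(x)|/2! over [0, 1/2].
1/800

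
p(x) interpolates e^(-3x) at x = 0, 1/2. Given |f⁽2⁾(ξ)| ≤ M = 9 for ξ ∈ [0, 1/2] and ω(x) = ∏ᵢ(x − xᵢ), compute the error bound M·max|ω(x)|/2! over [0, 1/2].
9/32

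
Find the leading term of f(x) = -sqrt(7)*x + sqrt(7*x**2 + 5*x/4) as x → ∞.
5*sqrt(7)/56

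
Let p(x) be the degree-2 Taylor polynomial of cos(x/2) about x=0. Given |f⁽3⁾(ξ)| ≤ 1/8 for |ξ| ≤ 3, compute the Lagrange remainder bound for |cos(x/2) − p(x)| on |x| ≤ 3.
9/16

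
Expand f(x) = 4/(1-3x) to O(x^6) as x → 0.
4 + 12*x + 36*x**2 + 108*x**3 + 324*x**4 + 972*x**5 + O(x**6)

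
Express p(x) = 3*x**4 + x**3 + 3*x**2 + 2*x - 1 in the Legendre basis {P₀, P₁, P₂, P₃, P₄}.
(3/5)P₀ + (13/5)P₁ + (26/7)P₂ + (2/5)P₃ + (24/35)P₄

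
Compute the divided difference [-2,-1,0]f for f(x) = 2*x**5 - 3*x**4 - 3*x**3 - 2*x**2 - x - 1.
-44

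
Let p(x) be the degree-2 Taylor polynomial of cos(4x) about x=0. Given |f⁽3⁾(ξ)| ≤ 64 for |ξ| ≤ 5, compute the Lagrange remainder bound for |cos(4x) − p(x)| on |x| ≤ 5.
4000/3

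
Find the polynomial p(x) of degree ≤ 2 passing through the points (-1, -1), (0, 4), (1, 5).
-2*x**2 + 3*x + 4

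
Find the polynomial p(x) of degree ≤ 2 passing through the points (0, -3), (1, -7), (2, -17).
-3*x**2 - x - 3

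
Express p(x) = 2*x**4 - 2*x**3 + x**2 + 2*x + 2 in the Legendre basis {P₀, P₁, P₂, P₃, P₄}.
(41/15)P₀ + (4/5)P₁ + (38/21)P₂ + (-4/5)P₃ + (16/35)P₄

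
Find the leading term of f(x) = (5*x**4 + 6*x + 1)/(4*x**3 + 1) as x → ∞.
5*x/4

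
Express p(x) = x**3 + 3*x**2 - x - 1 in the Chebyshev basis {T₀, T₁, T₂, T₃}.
(1/2)T₀ + (-1/4)T₁ + (3/2)T₂ + (1/4)T₃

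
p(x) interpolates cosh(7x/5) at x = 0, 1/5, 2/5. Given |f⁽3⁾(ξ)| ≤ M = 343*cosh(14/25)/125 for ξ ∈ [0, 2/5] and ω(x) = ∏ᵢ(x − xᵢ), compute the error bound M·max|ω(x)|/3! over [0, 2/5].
343*sqrt(3)*cosh(14/25)/421875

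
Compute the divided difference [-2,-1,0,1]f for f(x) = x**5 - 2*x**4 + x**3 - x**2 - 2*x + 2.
10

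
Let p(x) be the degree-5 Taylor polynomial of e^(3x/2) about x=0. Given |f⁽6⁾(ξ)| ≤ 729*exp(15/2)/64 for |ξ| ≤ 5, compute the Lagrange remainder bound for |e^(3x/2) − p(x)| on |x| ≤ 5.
253125*exp(15/2)/1024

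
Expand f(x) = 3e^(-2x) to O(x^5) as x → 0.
3 - 6*x + 6*x**2 - 4*x**3 + 2*x**4 + O(x**5)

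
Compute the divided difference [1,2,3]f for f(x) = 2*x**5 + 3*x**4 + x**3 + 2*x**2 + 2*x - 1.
263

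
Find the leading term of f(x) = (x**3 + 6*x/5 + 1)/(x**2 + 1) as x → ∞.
x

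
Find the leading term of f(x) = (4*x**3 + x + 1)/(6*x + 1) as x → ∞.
2*x**2/3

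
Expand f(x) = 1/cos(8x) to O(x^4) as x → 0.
1 + 32*x**2 + O(x**4)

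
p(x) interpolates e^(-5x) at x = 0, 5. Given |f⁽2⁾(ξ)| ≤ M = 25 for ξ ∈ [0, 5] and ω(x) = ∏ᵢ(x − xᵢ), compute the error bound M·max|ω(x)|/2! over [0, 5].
625/8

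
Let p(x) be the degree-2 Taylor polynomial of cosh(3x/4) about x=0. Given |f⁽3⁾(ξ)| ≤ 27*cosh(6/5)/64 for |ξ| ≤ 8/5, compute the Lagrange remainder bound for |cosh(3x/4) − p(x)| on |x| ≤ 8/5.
36*cosh(6/5)/125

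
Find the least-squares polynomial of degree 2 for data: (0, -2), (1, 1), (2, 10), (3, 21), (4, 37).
-11/5 + (9/5)x + (2)x²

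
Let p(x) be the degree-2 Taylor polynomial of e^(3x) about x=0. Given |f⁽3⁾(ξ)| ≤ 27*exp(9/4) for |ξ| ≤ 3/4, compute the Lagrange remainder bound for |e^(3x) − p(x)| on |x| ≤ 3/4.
243*exp(9/4)/128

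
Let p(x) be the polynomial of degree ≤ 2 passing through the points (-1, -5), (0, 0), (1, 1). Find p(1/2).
1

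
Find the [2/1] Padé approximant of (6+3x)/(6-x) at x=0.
(x/2 + 1)/(1 - x/6)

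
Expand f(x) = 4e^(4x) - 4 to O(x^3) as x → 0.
16*x + 32*x**2 + O(x**3)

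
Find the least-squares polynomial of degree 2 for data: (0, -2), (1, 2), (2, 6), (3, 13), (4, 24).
-11/7 + (101/70)x + (17/14)x²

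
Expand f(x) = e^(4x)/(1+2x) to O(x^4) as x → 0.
1 + 2*x + 4*x**2 + 8*x**3/3 + O(x**4)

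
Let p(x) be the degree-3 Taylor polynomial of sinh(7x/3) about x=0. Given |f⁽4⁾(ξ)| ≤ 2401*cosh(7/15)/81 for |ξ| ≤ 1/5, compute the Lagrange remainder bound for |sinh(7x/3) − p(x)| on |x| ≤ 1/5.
2401*cosh(7/15)/1215000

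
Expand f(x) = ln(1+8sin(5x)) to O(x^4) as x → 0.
40*x - 800*x**2 + 63500*x**3/3 + O(x**4)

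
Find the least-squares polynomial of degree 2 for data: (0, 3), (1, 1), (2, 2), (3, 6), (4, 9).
93/35 + (-141/70)x + (13/14)x²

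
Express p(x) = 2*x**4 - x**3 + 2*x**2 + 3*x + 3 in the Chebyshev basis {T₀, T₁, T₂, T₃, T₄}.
(19/4)T₀ + (9/4)T₁ + (2)T₂ + (-1/4)T₃ + (1/4)T₄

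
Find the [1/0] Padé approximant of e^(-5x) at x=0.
1 - 5*x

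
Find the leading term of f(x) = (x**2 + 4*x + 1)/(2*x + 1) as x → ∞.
x/2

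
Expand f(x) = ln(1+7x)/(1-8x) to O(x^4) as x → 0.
7*x + 63*x**2/2 + 1099*x**3/3 + O(x**4)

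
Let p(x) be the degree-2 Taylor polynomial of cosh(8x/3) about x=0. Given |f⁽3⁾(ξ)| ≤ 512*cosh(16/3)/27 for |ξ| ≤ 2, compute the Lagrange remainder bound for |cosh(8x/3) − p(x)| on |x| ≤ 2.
2048*cosh(16/3)/81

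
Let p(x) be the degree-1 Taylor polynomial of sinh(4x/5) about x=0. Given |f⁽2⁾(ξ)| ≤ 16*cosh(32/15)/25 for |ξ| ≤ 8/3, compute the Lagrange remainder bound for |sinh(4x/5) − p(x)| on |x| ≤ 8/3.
512*cosh(32/15)/225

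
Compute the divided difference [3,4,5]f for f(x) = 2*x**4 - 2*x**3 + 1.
170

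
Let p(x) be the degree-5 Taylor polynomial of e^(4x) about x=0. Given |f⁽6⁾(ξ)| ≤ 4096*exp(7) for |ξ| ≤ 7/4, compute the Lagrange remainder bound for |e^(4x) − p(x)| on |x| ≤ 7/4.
117649*exp(7)/720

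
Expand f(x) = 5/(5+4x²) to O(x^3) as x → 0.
1 - 4*x**2/5 + O(x**3)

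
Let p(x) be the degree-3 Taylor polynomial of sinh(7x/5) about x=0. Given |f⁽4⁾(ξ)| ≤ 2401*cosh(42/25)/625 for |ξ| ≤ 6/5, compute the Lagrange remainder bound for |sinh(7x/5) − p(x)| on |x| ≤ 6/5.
129654*cosh(42/25)/390625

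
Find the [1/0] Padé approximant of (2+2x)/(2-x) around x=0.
3*x/2 + 1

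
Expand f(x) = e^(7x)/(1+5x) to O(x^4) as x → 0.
1 + 2*x + 29*x**2/2 - 46*x**3/3 + O(x**4)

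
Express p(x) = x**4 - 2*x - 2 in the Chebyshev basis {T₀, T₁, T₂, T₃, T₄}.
(-13/8)T₀ + (-2)T₁ + (1/2)T₂ + (1/8)T₄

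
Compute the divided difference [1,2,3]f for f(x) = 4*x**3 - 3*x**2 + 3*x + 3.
21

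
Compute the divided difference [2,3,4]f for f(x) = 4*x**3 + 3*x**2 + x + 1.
39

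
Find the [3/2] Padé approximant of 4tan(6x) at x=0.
(-288*x**3/5 + 24*x)/(1 - 72*x**2/5)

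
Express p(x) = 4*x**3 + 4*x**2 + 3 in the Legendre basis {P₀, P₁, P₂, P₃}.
(13/3)P₀ + (12/5)P₁ + (8/3)P₂ + (8/5)P₃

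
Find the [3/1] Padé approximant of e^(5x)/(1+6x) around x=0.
(339875*x**3/12984 + 26425*x**2/2164 + 11445*x/2164 + 1)/(13609*x/2164 + 1)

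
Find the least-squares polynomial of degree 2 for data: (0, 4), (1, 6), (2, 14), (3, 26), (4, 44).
138/35 + (-2/7)x + (18/7)x²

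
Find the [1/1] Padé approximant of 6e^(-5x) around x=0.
(6 - 15*x)/(5*x/2 + 1)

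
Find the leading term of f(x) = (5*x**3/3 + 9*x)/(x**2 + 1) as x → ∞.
5*x/3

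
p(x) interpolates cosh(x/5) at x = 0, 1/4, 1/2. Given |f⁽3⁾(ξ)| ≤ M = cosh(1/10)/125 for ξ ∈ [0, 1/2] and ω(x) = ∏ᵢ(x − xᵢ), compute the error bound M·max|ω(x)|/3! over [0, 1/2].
sqrt(3)*cosh(1/10)/216000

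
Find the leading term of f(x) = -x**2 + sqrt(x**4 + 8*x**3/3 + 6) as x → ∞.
4*x/3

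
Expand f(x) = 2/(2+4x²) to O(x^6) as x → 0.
1 - 2*x**2 + 4*x**4 + O(x**6)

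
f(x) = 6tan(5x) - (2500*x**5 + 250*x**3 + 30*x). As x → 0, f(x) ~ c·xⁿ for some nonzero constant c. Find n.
7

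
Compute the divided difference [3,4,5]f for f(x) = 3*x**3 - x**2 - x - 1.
35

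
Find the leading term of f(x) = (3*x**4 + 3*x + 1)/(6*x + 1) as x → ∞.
x**3/2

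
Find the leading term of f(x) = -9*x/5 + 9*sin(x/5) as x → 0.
-3*x**3/250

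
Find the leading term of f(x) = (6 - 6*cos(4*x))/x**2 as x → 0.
48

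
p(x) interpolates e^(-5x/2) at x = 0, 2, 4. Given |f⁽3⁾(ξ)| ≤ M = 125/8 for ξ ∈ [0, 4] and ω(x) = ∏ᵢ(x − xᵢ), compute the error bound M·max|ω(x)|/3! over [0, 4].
125*sqrt(3)/27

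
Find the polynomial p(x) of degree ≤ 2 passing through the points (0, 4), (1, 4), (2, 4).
4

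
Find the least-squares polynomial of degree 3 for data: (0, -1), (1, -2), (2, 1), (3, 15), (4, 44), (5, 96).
-127/126 + (-887/756)x + (-53/63)x² + (107/108)x³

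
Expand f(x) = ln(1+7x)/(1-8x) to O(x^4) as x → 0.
7*x + 63*x**2/2 + 1099*x**3/3 + O(x**4)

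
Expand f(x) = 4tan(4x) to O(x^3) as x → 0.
16*x + O(x**3)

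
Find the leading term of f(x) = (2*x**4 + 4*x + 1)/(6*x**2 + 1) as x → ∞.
x**2/3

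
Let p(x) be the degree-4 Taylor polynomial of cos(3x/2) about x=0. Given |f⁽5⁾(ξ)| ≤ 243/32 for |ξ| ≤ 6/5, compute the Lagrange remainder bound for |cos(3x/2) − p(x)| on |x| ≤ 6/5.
19683/125000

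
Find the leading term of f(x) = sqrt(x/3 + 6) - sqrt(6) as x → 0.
sqrt(6)*x/36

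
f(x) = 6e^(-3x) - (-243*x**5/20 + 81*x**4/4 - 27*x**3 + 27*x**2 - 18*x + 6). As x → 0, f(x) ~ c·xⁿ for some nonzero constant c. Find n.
6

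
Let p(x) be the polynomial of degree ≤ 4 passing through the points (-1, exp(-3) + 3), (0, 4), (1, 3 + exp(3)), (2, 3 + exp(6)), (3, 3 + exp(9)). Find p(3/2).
((-5*exp(9) + 364 + 90*exp(3) + 60*exp(6))*exp(3) + 3)*exp(-3)/128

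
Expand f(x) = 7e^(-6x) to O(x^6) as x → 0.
7 - 42*x + 126*x**2 - 252*x**3 + 378*x**4 - 2268*x**5/5 + O(x**6)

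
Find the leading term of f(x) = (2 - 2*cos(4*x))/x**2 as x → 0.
16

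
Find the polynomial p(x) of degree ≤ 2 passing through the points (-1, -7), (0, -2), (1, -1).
-2*x**2 + 3*x - 2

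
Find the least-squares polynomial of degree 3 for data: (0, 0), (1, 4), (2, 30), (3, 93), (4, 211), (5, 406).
-31/126 + (871/756)x + (7/9)x² + (329/108)x³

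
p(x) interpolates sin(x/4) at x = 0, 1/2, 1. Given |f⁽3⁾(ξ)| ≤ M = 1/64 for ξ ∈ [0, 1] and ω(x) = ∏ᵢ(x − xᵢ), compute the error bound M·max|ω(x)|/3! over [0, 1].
sqrt(3)/13824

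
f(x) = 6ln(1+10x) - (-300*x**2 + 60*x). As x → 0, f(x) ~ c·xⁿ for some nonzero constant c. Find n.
3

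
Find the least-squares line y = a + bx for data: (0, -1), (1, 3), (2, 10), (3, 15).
a = -3/2, b = 11/2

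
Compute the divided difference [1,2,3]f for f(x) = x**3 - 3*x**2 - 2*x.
3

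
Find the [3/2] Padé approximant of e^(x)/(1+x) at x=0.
(8*x**3/165 + 57*x**2/220 + 42*x/55 + 1)/(-53*x**2/220 + 42*x/55 + 1)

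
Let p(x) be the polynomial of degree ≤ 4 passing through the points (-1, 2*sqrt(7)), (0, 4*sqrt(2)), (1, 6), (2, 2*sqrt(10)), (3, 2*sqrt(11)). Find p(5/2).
-105/32 - 5*sqrt(7)/64 + 7*sqrt(2)/8 + 35*sqrt(11)/64 + 35*sqrt(10)/16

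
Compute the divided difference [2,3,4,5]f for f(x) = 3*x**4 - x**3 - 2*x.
41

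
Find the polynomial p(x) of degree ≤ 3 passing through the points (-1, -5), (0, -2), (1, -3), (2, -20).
-2*x**3 - 2*x**2 + 3*x - 2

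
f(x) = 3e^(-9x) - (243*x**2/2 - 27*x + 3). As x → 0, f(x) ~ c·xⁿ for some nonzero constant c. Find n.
3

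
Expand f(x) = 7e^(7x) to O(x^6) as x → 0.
7 + 49*x + 343*x**2/2 + 2401*x**3/6 + 16807*x**4/24 + 117649*x**5/120 + O(x**6)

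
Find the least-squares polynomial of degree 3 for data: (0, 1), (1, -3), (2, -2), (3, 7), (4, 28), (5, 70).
101/126 + (-2447/756)x + (-215/252)x² + (23/27)x³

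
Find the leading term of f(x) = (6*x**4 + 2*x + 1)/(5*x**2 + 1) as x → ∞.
6*x**2/5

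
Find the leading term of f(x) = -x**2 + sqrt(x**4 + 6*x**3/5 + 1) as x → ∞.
3*x/5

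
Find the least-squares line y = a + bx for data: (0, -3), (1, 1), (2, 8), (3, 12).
a = -33/10, b = 26/5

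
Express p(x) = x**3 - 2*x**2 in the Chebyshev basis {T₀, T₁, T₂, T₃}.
-T₀ + (3/4)T₁ - T₂ + (1/4)T₃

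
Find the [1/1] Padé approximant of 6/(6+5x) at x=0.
1/(5*x/6 + 1)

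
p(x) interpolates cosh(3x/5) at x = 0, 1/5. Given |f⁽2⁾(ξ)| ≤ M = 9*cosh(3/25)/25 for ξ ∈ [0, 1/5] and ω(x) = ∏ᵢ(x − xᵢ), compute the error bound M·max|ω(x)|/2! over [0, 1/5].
9*cosh(3/25)/5000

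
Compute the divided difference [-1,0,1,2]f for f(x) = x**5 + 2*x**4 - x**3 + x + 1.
8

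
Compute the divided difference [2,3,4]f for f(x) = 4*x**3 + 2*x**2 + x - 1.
38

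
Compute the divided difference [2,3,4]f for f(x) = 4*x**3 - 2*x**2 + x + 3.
34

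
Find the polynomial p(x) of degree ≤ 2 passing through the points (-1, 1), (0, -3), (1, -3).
2*x**2 - 2*x - 3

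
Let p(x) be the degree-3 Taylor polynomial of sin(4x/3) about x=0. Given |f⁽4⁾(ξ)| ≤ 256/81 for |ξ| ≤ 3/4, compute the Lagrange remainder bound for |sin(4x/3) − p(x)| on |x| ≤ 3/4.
1/24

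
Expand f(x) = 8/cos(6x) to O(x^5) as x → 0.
8 + 144*x**2 + 2160*x**4 + O(x**5)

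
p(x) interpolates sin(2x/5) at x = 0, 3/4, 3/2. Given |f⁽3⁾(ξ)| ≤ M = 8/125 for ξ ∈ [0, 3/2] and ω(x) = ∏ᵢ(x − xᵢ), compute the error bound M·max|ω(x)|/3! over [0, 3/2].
sqrt(3)/1000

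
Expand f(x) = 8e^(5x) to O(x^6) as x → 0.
8 + 40*x + 100*x**2 + 500*x**3/3 + 625*x**4/3 + 625*x**5/3 + O(x**6)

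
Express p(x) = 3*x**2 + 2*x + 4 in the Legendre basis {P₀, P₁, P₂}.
(5)P₀ + (2)P₁ + (2)P₂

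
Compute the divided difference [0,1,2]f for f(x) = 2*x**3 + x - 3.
6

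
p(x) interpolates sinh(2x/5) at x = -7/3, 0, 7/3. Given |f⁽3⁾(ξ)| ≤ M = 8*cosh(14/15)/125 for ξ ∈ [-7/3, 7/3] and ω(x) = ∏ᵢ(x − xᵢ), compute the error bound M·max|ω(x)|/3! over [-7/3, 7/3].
2744*sqrt(3)*cosh(14/15)/91125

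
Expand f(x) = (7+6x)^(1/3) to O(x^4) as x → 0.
7**(1/3) + 2*7**(1/3)*x/7 - 4*7**(1/3)*x**2/49 + 40*7**(1/3)*x**3/1029 + O(x**4)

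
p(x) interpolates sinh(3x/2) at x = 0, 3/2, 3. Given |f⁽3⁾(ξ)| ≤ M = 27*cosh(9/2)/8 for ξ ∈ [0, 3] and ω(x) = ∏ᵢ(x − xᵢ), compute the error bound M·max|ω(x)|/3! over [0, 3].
27*sqrt(3)*cosh(9/2)/64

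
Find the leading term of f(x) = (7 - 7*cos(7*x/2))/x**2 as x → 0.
343/8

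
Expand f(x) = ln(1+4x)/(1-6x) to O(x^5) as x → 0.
4*x + 16*x**2 + 352*x**3/3 + 640*x**4 + O(x**5)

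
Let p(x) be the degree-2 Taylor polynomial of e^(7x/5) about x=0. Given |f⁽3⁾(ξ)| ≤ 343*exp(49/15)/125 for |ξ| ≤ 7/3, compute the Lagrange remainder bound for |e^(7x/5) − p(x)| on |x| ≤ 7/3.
117649*exp(49/15)/20250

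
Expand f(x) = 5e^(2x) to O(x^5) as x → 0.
5 + 10*x + 10*x**2 + 20*x**3/3 + 10*x**4/3 + O(x**5)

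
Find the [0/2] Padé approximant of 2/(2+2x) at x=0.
1/(x + 1)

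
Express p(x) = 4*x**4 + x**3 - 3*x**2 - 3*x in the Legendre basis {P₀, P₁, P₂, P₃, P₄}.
(-1/5)P₀ + (-12/5)P₁ + (2/7)P₂ + (2/5)P₃ + (32/35)P₄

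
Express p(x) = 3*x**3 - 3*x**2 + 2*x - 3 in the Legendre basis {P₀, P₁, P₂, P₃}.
(-4)P₀ + (19/5)P₁ + (-2)P₂ + (6/5)P₃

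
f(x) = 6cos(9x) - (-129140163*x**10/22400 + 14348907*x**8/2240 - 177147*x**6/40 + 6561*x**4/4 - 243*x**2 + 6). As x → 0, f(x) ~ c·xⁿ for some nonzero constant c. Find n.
12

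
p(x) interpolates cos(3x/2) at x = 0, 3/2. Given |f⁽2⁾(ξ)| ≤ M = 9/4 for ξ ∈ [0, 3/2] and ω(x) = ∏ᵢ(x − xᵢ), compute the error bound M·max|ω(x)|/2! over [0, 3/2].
81/128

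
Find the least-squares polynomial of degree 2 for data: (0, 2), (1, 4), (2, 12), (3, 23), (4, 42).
73/35 + (-47/70)x + (37/14)x²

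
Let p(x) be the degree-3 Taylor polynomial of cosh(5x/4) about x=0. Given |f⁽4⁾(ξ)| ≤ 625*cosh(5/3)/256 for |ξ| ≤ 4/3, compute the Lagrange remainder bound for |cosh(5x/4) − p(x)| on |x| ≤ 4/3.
625*cosh(5/3)/1944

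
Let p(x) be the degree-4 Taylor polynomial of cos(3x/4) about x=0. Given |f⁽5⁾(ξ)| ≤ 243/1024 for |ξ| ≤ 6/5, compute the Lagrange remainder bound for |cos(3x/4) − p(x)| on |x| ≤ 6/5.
19683/4000000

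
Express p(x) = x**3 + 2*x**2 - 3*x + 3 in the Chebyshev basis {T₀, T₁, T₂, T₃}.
(4)T₀ + (-9/4)T₁ + T₂ + (1/4)T₃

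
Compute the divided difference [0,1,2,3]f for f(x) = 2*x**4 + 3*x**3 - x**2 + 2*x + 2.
15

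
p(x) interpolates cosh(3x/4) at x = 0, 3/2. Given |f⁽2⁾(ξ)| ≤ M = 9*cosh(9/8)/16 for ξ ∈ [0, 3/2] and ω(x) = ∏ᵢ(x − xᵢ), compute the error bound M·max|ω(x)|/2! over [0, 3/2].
81*cosh(9/8)/512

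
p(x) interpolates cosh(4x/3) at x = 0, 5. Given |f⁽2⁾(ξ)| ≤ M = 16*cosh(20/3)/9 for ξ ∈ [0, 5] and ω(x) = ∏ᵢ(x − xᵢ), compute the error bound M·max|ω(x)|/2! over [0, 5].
50*cosh(20/3)/9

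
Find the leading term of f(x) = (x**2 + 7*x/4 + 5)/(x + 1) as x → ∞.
x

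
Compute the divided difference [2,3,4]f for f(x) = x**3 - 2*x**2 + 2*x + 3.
7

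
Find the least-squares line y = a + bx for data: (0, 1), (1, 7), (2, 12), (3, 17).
a = 13/10, b = 53/10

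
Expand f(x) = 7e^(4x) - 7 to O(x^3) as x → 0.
28*x + 56*x**2 + O(x**3)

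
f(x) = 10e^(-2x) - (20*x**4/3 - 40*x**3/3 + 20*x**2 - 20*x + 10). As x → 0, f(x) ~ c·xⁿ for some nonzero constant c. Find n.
5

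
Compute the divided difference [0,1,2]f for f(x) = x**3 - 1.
3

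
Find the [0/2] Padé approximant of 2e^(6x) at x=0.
2/(18*x**2 - 6*x + 1)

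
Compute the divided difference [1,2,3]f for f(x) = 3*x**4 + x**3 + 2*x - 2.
81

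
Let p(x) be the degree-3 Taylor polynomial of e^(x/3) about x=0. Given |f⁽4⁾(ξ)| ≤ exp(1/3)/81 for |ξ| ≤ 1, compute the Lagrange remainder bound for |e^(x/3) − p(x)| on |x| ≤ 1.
exp(1/3)/1944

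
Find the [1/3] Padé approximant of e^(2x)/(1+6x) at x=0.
(11*x/16 + 1)/(91*x**3/24 - 29*x**2/4 + 75*x/16 + 1)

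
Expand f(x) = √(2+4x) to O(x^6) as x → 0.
sqrt(2) + sqrt(2)*x - sqrt(2)*x**2/2 + sqrt(2)*x**3/2 - 5*sqrt(2)*x**4/8 + 7*sqrt(2)*x**5/8 + O(x**6)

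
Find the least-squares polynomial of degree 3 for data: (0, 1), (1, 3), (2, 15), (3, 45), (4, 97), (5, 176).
71/63 + (-923/378)x + (755/252)x² + (97/108)x³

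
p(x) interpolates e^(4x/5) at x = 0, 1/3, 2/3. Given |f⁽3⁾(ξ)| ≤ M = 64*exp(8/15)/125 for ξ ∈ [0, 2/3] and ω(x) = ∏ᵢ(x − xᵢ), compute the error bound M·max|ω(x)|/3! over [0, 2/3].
64*sqrt(3)*exp(8/15)/91125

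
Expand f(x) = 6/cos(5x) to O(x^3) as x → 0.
6 + 75*x**2 + O(x**3)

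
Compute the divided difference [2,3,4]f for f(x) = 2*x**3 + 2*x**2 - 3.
20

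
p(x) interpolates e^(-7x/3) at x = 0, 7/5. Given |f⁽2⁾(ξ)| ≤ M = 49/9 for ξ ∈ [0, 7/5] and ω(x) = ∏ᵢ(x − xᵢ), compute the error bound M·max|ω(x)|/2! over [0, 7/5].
2401/1800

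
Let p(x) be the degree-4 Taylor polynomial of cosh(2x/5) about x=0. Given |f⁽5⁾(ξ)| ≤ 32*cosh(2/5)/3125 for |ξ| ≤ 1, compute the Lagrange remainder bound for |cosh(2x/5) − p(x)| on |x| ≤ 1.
4*cosh(2/5)/46875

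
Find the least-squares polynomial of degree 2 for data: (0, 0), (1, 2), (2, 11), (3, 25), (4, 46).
-2/35 + (-11/14)x + (43/14)x²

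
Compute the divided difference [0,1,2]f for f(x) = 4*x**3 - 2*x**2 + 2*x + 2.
10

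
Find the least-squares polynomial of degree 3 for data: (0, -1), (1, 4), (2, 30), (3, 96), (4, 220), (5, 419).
-13/14 + (-3/28)x + (51/28)x² + (3)x³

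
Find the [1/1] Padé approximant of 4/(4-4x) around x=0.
1/(1 - x)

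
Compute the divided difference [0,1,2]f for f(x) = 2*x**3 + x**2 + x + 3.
7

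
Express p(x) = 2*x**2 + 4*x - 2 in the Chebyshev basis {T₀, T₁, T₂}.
-T₀ + (4)T₁ + T₂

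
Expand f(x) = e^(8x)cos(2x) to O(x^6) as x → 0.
1 + 8*x + 30*x**2 + 208*x**3/3 + 322*x**4/3 + 1616*x**5/15 + O(x**6)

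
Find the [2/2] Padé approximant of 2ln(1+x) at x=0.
x*(x + 2)/(x**2/6 + x + 1)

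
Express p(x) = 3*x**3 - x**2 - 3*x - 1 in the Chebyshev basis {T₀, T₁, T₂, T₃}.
(-3/2)T₀ + (-3/4)T₁ + (-1/2)T₂ + (3/4)T₃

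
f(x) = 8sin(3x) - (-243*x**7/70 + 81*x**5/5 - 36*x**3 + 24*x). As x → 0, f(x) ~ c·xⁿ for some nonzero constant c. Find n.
9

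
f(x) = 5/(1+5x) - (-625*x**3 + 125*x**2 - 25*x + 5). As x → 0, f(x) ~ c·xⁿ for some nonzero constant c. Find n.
4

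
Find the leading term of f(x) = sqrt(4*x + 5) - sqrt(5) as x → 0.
2*sqrt(5)*x/5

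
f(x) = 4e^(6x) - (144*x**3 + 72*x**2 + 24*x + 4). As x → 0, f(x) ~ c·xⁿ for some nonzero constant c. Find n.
4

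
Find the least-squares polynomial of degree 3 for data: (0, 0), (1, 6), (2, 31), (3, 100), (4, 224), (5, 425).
13/63 + (-25/378)x + (517/252)x² + (323/108)x³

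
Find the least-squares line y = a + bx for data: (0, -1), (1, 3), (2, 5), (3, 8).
a = -3/5, b = 29/10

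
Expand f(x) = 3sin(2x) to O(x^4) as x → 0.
6*x - 4*x**3 + O(x**4)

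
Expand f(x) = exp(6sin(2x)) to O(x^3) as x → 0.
1 + 12*x + 72*x**2 + O(x**3)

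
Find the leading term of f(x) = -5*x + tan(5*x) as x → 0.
125*x**3/3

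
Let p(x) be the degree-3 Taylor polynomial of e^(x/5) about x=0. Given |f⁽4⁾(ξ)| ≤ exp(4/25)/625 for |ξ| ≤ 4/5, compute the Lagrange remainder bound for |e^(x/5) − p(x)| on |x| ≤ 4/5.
32*exp(4/25)/1171875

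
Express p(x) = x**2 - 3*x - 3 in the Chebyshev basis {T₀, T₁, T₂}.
(-5/2)T₀ + (-3)T₁ + (1/2)T₂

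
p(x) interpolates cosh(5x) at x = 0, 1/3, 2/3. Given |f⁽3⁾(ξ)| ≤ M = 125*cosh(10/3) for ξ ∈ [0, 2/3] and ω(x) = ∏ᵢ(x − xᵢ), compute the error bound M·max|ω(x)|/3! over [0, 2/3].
125*sqrt(3)*cosh(10/3)/729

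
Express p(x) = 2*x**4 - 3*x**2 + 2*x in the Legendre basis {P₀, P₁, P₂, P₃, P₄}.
(-3/5)P₀ + (2)P₁ + (-6/7)P₂ + (16/35)P₄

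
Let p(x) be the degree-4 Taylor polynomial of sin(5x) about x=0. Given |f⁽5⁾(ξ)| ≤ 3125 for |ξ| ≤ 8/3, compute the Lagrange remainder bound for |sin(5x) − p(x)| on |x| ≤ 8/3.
2560000/729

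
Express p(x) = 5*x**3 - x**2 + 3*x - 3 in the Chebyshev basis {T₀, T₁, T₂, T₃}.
(-7/2)T₀ + (27/4)T₁ + (-1/2)T₂ + (5/4)T₃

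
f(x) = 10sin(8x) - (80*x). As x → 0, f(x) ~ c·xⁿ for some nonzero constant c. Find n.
3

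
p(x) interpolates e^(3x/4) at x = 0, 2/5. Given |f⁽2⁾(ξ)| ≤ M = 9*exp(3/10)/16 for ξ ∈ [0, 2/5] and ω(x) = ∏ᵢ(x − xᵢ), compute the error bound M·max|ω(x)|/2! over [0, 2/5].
9*exp(3/10)/800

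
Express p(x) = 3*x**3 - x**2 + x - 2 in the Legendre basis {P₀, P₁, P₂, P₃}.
(-7/3)P₀ + (14/5)P₁ + (-2/3)P₂ + (6/5)P₃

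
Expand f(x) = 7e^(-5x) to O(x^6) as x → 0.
7 - 35*x + 175*x**2/2 - 875*x**3/6 + 4375*x**4/24 - 4375*x**5/24 + O(x**6)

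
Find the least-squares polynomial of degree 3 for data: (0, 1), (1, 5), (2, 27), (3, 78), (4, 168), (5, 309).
41/42 + (-323/252)x + (149/42)x² + (65/36)x³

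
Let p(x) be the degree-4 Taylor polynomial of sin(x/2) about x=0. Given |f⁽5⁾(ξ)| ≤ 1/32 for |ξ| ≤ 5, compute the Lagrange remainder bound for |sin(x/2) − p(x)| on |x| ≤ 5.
625/768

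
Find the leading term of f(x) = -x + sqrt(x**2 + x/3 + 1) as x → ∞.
1/6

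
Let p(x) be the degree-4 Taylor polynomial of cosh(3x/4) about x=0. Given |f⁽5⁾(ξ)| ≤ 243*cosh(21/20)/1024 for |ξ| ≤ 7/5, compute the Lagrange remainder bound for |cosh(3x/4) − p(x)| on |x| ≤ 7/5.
1361367*cosh(21/20)/128000000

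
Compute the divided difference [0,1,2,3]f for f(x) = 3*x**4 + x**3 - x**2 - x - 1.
19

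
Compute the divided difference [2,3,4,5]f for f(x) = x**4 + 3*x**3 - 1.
17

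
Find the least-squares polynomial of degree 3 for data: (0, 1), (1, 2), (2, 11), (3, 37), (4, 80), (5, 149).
15/14 + (-211/84)x + (9/4)x² + (5/6)x³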